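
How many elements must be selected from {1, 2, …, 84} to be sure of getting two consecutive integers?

Partition {1, …, 84} into 42 pairs: {1,2}, {3,4}, …, {83,84}.
Choosing 42 integers — say the 42 even numbers 2, 4, …, 84 — takes one from each pair and avoids the property.
Choosing 43 forces two into the same pair by pigeonhole, and those are consecutive. So 43.

43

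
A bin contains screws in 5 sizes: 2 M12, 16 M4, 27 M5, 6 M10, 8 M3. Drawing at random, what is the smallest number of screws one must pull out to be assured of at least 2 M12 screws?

The worst case draws every non-M12 screw first: 16 + 27 + 6 + 8 = 57.
The next 2 draws are then forced to be M12, giving 57 + 2 = 59.

59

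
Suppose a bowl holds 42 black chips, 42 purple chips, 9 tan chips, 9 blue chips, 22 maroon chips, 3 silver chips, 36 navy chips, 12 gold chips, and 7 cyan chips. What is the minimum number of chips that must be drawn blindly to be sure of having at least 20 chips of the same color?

In the worst case we take at most 19 of each color, but all 9 tan, all 9 blue, all 3 silver, all 12 gold, and all 7 cyan (fewer than 19), giving 19 + 19 + 9 + 9 + 19 + 3 + 19 + 12 + 7 = 116.
One more chip then forces some color to 20, so 116 + 1 = 117.

117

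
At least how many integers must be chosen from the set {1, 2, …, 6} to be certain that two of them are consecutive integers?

4

Partition {1, …, 6} into 3 pairs: {1,2}, {3,4}, …, {5,6}.
Choosing 3 integers — say the 3 even numbers 2, 4, …, 6 — takes one from each pair and avoids the property.
Choosing 4 forces two into the same pair by pigeonhole, and those are consecutive. So 4.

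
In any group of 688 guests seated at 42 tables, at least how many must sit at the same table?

17

If each of the 42 tables held at most 16, the total would be at most 42 × 16 = 672 < 688, a contradiction.
So at least one holds ⌈688/42⌉ = 17.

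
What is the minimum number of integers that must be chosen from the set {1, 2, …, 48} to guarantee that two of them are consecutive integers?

Partition {1, …, 48} into 24 pairs: {1,2}, {3,4}, …, {47,48}.
Choosing 24 integers — say the 24 even numbers 2, 4, …, 48 — takes one from each pair and avoids the property.
Choosing 25 forces two into the same pair by pigeonhole, and those are consecutive. So 25.

25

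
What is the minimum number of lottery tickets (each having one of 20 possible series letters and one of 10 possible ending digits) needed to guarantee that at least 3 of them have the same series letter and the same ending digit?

There are 20 × 10 = 200 (series letter, ending digit) combinations acting as pigeonholes.
With 200 × 2 = 400 lottery tickets we could place exactly 2 in each, with no (series letter, ending digit) pair reaching 3.
One more forces some (series letter, ending digit) pair to hold 3, so 400 + 1 = 401.

401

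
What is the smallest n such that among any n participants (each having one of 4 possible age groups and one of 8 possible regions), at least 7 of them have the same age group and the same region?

There are 4 × 8 = 32 (age group, region) combinations acting as pigeonholes.
With 32 × 6 = 192 participants we could place exactly 6 in each, with no (age group, region) pair reaching 7.
One more forces some (age group, region) pair to hold 7, so 192 + 1 = 193.

193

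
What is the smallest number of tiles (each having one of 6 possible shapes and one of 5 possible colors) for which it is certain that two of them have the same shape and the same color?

There are 6 × 5 = 30 (shape, color) combinations acting as pigeonholes.
With 30 tiles we could place one in each, avoiding any repeat.
One more forces some (shape, color) pair to hold 2, so 30 + 1 = 31.

31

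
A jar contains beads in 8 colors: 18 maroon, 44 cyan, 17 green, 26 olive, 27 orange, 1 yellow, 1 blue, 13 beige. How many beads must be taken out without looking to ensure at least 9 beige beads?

143

The worst case draws every non-beige bead first: 18 + 44 + 17 + 26 + 27 + 1 + 1 = 134.
The next 9 draws are then forced to be beige, giving 134 + 9 = 143.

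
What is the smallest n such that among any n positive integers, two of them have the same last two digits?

101

There are 100 possible two-digit endings acting as pigeonholes.
With 100 positive integers we could place one in each, avoiding any repeat.
One more forces some class to hold 2, so 100 + 1 = 101.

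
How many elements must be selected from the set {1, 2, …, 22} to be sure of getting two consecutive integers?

12

Partition {1, …, 22} into 11 pairs: {1,2}, {3,4}, …, {21,22}.
Choosing 11 integers — say the 11 even numbers 2, 4, …, 22 — takes one from each pair and avoids the property.
Choosing 12 forces two into the same pair by pigeonhole, and those are consecutive. So 12.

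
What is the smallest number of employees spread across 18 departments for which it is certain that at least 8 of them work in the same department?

There are 18 departments acting as pigeonholes.
With 18 × 7 = 126 employees we could place exactly 7 in each, with no class reaching 8.
One more forces some class to hold 8, so 126 + 1 = 127.

127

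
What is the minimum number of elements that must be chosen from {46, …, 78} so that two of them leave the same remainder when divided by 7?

8

Group the integers by remainder mod 7; there are 7 residue classes, each nonempty in this range.
Choosing one from each class (7 integers) avoids any shared remainder.
One more choice must repeat a class, so two differ by a multiple of 7. Hence 7 + 1 = 8.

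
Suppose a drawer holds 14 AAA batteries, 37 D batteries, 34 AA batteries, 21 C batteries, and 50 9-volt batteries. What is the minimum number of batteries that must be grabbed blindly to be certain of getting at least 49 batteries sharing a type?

155

Treat the 5 types as pigeonholes.
In the worst case we take at most 48 of each type, but all 14 AAA, all 37 D, all 34 AA, and all 21 C (fewer than 48), giving 14 + 37 + 34 + 21 + 48 = 154.
One more battery then forces some type to 49, so 154 + 1 = 155.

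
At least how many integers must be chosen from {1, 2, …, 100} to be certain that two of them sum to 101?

51

Partition {1, …, 100} into 50 pairs: {1,100}, {2,99}, …, {50,51}.
Choosing 50 integers — say the integers 1 through 50 — takes one from each pair and avoids the property.
Choosing 51 forces two into the same pair by pigeonhole, and those sum to 101. So 51.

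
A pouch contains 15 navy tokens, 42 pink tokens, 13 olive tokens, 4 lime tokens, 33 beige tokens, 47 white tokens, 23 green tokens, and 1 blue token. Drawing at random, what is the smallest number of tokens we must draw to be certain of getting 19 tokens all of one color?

In the worst case we take at most 18 of each color, but all 15 navy, all 13 olive, all 4 lime, and all 1 blue (fewer than 18), giving 15 + 18 + 13 + 4 + 18 + 18 + 18 + 1 = 105.
One more token then forces some color to 19, so 105 + 1 = 106.

106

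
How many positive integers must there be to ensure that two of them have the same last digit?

There are 10 possible last digits acting as pigeonholes.
With 10 positive integers we could place one in each, avoiding any repeat.
One more forces some class to hold 2, so 10 + 1 = 11.

11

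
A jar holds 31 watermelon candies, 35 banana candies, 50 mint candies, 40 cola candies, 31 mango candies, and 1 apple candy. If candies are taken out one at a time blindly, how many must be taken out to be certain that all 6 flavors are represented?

The hardest flavor to obtain is apple: we could draw every other candy first — 188 − 1 = 187 candies — without a single apple one.
The next draw must be apple, so 187 + 1 = 188.

188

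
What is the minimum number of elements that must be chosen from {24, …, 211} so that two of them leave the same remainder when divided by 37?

38

Group the integers by remainder mod 37; there are 37 residue classes, each nonempty in this range.
Choosing one from each class (37 integers) avoids any shared remainder.
One more choice must repeat a class, so two differ by a multiple of 37. Hence 37 + 1 = 38.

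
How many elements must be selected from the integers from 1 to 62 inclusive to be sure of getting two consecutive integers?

Partition {1, …, 62} into 31 pairs: {1,2}, {3,4}, …, {61,62}.
Choosing 31 integers — say the 31 even numbers 2, 4, …, 62 — takes one from each pair and avoids the property.
Choosing 32 forces two into the same pair by pigeonhole, and those are consecutive. So 32.

32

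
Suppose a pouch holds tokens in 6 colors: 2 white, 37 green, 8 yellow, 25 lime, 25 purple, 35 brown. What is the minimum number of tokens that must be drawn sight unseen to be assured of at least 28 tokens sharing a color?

115

Treat the 6 colors as pigeonholes.
In the worst case we take at most 27 of each color, but all 2 white, all 8 yellow, all 25 lime, and all 25 purple (fewer than 27), giving 2 + 27 + 8 + 25 + 25 + 27 = 114.
One more token then forces some color to 28, so 114 + 1 = 115.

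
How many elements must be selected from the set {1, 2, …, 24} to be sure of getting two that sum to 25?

Partition {1, …, 24} into 12 pairs: {1,24}, {2,23}, …, {12,13}.
Choosing 12 integers — say the integers 1 through 12 — takes one from each pair and avoids the property.
Choosing 13 forces two into the same pair by pigeonhole, and those sum to 25. So 13.

13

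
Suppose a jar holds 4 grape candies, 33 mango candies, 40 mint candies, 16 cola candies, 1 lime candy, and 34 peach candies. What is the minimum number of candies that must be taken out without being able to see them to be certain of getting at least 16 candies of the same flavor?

66

In the worst case we take at most 15 of each flavor, but all 4 grape and all 1 lime (fewer than 15), giving 4 + 15 + 15 + 15 + 1 + 15 = 65.
One more candy then forces some flavor to 16, so 65 + 1 = 66.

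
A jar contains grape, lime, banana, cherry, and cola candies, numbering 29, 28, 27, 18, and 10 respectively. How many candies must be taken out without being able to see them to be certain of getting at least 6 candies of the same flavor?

26

Treat the 5 flavors as pigeonholes.
The worst case takes 5 candies of each flavor without reaching 6 of any: 5 × 5 = 25.
The next candy must bring some flavor to 6, so 25 + 1 = 26.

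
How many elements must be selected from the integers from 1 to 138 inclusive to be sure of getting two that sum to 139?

70

Partition {1, …, 138} into 69 pairs: {1,138}, {2,137}, …, {69,70}.
Choosing 69 integers — say the integers 1 through 69 — takes one from each pair and avoids the property.
Choosing 70 forces two into the same pair by pigeonhole, and those sum to 139. So 70.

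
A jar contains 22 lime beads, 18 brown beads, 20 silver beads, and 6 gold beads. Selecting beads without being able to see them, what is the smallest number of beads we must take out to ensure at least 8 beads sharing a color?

28

In the worst case we take at most 7 of each color, but all 6 gold (fewer than 7), giving 7 + 7 + 7 + 6 = 27.
One more bead then forces some color to 8, so 27 + 1 = 28.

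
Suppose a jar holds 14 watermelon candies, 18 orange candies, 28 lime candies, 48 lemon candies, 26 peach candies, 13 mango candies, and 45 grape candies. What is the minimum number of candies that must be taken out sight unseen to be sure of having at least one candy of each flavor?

The hardest flavor to obtain is mango: we could draw every other candy first — 192 − 13 = 179 candies — without a single mango one.
The next draw must be mango, so 179 + 1 = 180.

180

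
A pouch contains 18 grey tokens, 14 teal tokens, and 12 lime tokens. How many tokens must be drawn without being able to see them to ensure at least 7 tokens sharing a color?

Treat the 3 colors as pigeonholes.
The worst case takes 6 tokens of each color without reaching 7 of any: 3 × 6 = 18.
The next token must bring some color to 7, so 18 + 1 = 19.

19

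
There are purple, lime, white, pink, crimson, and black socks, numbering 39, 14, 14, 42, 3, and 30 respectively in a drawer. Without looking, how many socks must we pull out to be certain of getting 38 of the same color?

136

Treat the 6 colors as pigeonholes.
In the worst case we take at most 37 of each color, but all 14 lime, all 14 white, all 3 crimson, and all 30 black (fewer than 37), giving 37 + 14 + 14 + 37 + 3 + 30 = 135.
One more sock then forces some color to 38, so 135 + 1 = 136.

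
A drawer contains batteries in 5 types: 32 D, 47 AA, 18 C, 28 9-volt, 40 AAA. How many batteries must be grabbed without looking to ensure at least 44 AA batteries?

The worst case draws every non-AA battery first: 32 + 18 + 28 + 40 = 118.
The next 44 draws are then forced to be AA, giving 118 + 44 = 162.

162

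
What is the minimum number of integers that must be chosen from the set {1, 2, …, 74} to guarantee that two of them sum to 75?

Partition {1, …, 74} into 37 pairs: {1,74}, {2,73}, …, {37,38}.
Choosing 37 integers — say the integers 1 through 37 — takes one from each pair and avoids the property.
Choosing 38 forces two into the same pair by pigeonhole, and those sum to 75. So 38.

38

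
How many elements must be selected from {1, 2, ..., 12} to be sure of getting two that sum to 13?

7

Partition {1, …, 12} into 6 pairs: {1,12}, {2,11}, …, {6,7}.
Choosing 6 integers — say the integers 1 through 6 — takes one from each pair and avoids the property.
Choosing 7 forces two into the same pair by pigeonhole, and those sum to 13. So 7.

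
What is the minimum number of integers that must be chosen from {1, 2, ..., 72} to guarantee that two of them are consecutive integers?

37

Partition {1, …, 72} into 36 pairs: {1,2}, {3,4}, …, {71,72}.
Choosing 36 integers — say the 36 even numbers 2, 4, …, 72 — takes one from each pair and avoids the property.
Choosing 37 forces two into the same pair by pigeonhole, and those are consecutive. So 37.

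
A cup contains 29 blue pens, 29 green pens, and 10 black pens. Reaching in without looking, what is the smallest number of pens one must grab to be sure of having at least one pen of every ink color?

The hardest ink color to obtain is black: we could draw every other pen first — 68 − 10 = 58 pens — without a single black one.
The next draw must be black, so 58 + 1 = 59.

59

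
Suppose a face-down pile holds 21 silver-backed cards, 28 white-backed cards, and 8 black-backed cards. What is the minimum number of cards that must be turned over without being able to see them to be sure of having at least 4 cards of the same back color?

10

The worst case takes 3 cards of each back color without reaching 4 of any: 3 × 3 = 9.
The next card must bring some back color to 4, so 9 + 1 = 10.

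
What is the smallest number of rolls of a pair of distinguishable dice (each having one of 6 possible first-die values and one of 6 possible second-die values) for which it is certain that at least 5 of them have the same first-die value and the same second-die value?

There are 6 × 6 = 36 (first-die value, second-die value) combinations acting as pigeonholes.
With 36 × 4 = 144 rolls of a pair of distinguishable dice we could place exactly 4 in each, with no (first-die value, second-die value) pair reaching 5.
One more forces some (first-die value, second-die value) pair to hold 5, so 144 + 1 = 145.

145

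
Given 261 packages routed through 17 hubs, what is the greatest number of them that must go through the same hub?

16

The 261 packages fall into 17 hubs.
If each of the 17 hubs held at most 15, the total would be at most 17 × 15 = 255 < 261, a contradiction.
So at least one holds ⌈261/17⌉ = 16.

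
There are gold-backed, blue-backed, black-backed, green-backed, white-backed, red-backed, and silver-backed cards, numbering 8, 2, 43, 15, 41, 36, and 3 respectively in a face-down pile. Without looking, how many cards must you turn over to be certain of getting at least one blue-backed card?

147

The worst case draws every non-blue-backed card first: 8 + 43 + 15 + 41 + 36 + 3 = 146.
The next draw is then forced to be blue-backed, giving 146 + 1 = 147.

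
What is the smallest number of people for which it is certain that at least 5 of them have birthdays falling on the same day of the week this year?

29

There are 7 days of the week acting as pigeonholes.
With 7 × 4 = 28 people we could place exactly 4 in each, with no class reaching 5.
One more forces some class to hold 5, so 28 + 1 = 29.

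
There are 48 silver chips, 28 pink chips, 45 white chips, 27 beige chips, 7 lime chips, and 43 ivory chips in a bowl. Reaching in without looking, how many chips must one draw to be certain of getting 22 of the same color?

113

In the worst case we take at most 21 of each color, but all 7 lime (fewer than 21), giving 21 + 21 + 21 + 21 + 7 + 21 = 112.
One more chip then forces some color to 22, so 112 + 1 = 113.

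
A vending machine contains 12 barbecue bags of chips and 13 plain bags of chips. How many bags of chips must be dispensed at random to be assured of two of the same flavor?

The worst case takes 1 bag of chips of each flavor without reaching 2 of any: 2 × 1 = 2.
The next bag of chips must bring some flavor to 2, so 2 + 1 = 3.

3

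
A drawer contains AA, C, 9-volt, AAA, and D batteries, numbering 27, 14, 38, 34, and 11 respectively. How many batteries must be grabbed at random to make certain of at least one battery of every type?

114

The hardest type to obtain is D: we could draw every other battery first — 124 − 11 = 113 batteries — without a single D one.
The next draw must be D, so 113 + 1 = 114.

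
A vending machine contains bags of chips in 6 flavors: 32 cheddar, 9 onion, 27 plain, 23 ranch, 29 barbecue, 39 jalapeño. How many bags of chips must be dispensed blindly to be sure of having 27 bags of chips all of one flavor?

In the worst case we take at most 26 of each flavor, but all 9 onion and all 23 ranch (fewer than 26), giving 26 + 9 + 26 + 23 + 26 + 26 = 136.
One more bag of chips then forces some flavor to 27, so 136 + 1 = 137.

137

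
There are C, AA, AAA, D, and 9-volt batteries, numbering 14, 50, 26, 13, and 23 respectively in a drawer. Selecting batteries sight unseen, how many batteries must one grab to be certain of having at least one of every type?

114

The hardest type to obtain is D: we could draw every other battery first — 126 − 13 = 113 batteries — without a single D one.
The next draw must be D, so 113 + 1 = 114.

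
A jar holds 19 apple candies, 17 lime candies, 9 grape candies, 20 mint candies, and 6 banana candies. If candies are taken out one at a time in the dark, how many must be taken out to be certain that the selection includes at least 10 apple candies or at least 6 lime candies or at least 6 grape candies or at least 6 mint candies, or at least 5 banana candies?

29

The worst case stops just short of every target: 9 apple, 5 lime, 5 grape, 5 mint, 4 banana — 9 + 5 + 5 + 5 + 4 = 28 candies.
One more candy must push some flavor to its target, so 28 + 1 = 29.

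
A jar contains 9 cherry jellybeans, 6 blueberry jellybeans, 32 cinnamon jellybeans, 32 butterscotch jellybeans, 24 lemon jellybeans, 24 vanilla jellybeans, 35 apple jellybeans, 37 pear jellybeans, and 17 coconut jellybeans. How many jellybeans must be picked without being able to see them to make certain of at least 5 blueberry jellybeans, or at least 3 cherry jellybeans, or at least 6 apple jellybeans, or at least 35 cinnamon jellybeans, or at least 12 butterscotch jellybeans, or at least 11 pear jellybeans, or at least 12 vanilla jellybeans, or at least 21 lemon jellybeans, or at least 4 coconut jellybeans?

The worst case stops just short of every target: 2 cherry, 4 blueberry, all 32 cinnamon, 11 butterscotch, 20 lemon, 11 vanilla, 5 apple, 10 pear, 3 coconut — 2 + 4 + 32 + 11 + 20 + 11 + 5 + 10 + 3 = 98 jellybeans.
One more jellybean must push some flavor to its target, so 98 + 1 = 99.

99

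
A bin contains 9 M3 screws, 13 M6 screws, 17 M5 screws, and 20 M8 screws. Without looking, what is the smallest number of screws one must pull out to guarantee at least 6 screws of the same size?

The worst case takes 5 screws of each size without reaching 6 of any: 4 × 5 = 20.
The next screw must bring some size to 6, so 20 + 1 = 21.

21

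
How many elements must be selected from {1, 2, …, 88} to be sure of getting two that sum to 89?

Partition {1, …, 88} into 44 pairs: {1,88}, {2,87}, …, {44,45}.
Choosing 44 integers — say the integers 1 through 44 — takes one from each pair and avoids the property.
Choosing 45 forces two into the same pair by pigeonhole, and those sum to 89. So 45.

45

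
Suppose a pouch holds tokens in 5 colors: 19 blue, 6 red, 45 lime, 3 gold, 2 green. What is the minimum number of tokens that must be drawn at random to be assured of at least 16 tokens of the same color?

In the worst case we take at most 15 of each color, but all 6 red, all 3 gold, and all 2 green (fewer than 15), giving 15 + 6 + 15 + 3 + 2 = 41.
One more token then forces some color to 16, so 41 + 1 = 42.

42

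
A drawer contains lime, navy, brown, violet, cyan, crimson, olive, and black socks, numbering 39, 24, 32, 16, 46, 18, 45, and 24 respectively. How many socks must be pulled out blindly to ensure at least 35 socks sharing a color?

In the worst case we take at most 34 of each color, but all 24 navy, all 32 brown, all 16 violet, all 18 crimson, and all 24 black (fewer than 34), giving 34 + 24 + 32 + 16 + 34 + 18 + 34 + 24 = 216.
One more sock then forces some color to 35, so 216 + 1 = 217.

217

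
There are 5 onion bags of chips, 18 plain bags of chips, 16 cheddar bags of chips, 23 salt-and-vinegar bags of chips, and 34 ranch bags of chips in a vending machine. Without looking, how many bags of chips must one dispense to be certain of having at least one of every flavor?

92

The hardest flavor to obtain is onion: we could draw every other bag of chips first — 96 − 5 = 91 bags of chips — without a single onion one.
The next draw must be onion, so 91 + 1 = 92.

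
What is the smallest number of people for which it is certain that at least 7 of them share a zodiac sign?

There are 12 zodiac signs acting as pigeonholes.
With 12 × 6 = 72 people we could place exactly 6 in each, with no class reaching 7.
One more forces some class to hold 7, so 72 + 1 = 73.

73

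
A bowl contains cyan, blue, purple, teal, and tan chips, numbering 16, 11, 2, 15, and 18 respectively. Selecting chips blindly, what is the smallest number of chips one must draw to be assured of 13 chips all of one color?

In the worst case we take at most 12 of each color, but all 11 blue and all 2 purple (fewer than 12), giving 12 + 11 + 2 + 12 + 12 = 49.
One more chip then forces some color to 13, so 49 + 1 = 50.

50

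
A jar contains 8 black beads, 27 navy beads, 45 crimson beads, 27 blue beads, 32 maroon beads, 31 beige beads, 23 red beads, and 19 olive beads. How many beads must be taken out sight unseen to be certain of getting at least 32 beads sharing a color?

198

Treat the 8 colors as pigeonholes.
In the worst case we take at most 31 of each color, but all 8 black, all 27 navy, all 27 blue, all 23 red, and all 19 olive (fewer than 31), giving 8 + 27 + 31 + 27 + 31 + 31 + 23 + 19 = 197.
One more bead then forces some color to 32, so 197 + 1 = 198.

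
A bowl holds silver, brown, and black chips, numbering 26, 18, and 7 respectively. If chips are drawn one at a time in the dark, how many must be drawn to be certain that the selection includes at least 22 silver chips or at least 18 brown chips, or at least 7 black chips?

The worst case stops just short of every target: 21 silver, 17 brown, 6 black — 21 + 17 + 6 = 44 chips.
One more chip must push some color to its target, so 44 + 1 = 45.

45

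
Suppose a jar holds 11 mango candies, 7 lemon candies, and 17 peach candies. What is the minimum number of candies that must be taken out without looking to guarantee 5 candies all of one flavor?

13

The worst case takes 4 candies of each flavor without reaching 5 of any: 3 × 4 = 12.
The next candy must bring some flavor to 5, so 12 + 1 = 13.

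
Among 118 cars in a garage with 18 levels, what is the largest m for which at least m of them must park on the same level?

The 118 cars fall into 18 levels.
If each of the 18 levels held at most 6, the total would be at most 18 × 6 = 108 < 118, a contradiction.
So at least one holds ⌈118/18⌉ = 7.

7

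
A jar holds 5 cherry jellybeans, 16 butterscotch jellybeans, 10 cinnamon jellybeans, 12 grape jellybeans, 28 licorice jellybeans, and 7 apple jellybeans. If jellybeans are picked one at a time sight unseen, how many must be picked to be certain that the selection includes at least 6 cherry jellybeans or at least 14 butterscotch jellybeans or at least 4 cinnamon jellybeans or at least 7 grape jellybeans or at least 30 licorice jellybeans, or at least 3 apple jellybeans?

The worst case stops just short of every target: 5 cherry, 13 butterscotch, 3 cinnamon, 6 grape, all 28 licorice, 2 apple — 5 + 13 + 3 + 6 + 28 + 2 = 57 jellybeans.
One more jellybean must push some flavor to its target, so 57 + 1 = 58.

58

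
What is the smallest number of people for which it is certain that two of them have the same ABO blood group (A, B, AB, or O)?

There are 4 ABO blood groups acting as pigeonholes.
With 4 people we could place one in each, avoiding any repeat.
One more forces some class to hold 2, so 4 + 1 = 5.

5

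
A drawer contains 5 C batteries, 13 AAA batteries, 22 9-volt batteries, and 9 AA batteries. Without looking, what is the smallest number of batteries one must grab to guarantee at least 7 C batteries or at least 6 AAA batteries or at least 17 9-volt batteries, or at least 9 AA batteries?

Each of the 4 types has its own threshold; avoid all of them simultaneously.
The worst case stops just short of every target: all 5 C, 5 AAA, 16 9-volt, 8 AA — 5 + 5 + 16 + 8 = 34 batteries.
One more battery must push some type to its target, so 34 + 1 = 35.

35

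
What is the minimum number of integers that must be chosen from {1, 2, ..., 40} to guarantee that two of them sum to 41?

Partition {1, …, 40} into 20 pairs: {1,40}, {2,39}, …, {20,21}.
Choosing 20 integers — say the integers 1 through 20 — takes one from each pair and avoids the property.
Choosing 21 forces two into the same pair by pigeonhole, and those sum to 41. So 21.

21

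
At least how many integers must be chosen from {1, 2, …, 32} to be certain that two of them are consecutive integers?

Partition {1, …, 32} into 16 pairs: {1,2}, {3,4}, …, {31,32}.
Choosing 16 integers — say the 16 even numbers 2, 4, …, 32 — takes one from each pair and avoids the property.
Choosing 17 forces two into the same pair by pigeonhole, and those are consecutive. So 17.

17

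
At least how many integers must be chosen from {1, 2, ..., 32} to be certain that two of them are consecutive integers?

Partition {1, …, 32} into 16 pairs: {1,2}, {3,4}, …, {31,32}.
Choosing 16 integers — say the 16 even numbers 2, 4, …, 32 — takes one from each pair and avoids the property.
Choosing 17 forces two into the same pair by pigeonhole, and those are consecutive. So 17.

17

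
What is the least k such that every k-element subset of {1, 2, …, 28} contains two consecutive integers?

Partition {1, …, 28} into 14 pairs: {1,2}, {3,4}, …, {27,28}.
Choosing 14 integers — say the 14 even numbers 2, 4, …, 28 — takes one from each pair and avoids the property.
Choosing 15 forces two into the same pair by pigeonhole, and those are consecutive. So 15.

15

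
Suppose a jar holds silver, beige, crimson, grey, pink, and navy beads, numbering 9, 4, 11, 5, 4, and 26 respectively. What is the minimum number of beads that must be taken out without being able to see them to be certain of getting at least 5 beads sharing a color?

25

The worst case takes 4 beads of each color without reaching 5 of any: 6 × 4 = 24.
The next bead must bring some color to 5, so 24 + 1 = 25.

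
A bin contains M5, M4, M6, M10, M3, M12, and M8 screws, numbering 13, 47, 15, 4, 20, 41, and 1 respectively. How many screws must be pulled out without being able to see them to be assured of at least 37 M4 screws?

131

The worst case draws every non-M4 screw first: 13 + 15 + 4 + 20 + 41 + 1 = 94.
The next 37 draws are then forced to be M4, giving 94 + 37 = 131.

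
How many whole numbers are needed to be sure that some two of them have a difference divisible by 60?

61

Use the pigeonhole principle on residue classes: two integers differ by a multiple of 60 exactly when they share a remainder mod 60.
There are 60 residue classes mod 60, so 60 integers can all lie in distinct classes.
One more integer must repeat a residue, giving a difference divisible by 60. So n = 60 + 1 = 61.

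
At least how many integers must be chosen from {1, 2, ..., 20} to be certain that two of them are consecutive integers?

Partition {1, …, 20} into 10 pairs: {1,2}, {3,4}, …, {19,20}.
Choosing 10 integers — say the 10 even numbers 2, 4, …, 20 — takes one from each pair and avoids the property.
Choosing 11 forces two into the same pair by pigeonhole, and those are consecutive. So 11.

11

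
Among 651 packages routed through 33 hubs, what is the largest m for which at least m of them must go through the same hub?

If each of the 33 hubs held at most 19, the total would be at most 33 × 19 = 627 < 651, a contradiction.
So at least one holds ⌈651/33⌉ = 20.

20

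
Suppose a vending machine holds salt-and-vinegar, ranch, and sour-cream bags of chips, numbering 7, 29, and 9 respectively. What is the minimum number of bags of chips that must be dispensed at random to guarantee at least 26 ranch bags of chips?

The worst case draws every non-ranch bag of chips first: 7 + 9 = 16.
The next 26 draws are then forced to be ranch, giving 16 + 26 = 42.

42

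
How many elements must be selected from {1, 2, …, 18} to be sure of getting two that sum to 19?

10

Partition {1, …, 18} into 9 pairs: {1,18}, {2,17}, …, {9,10}.
Choosing 9 integers — say the integers 1 through 9 — takes one from each pair and avoids the property.
Choosing 10 forces two into the same pair by pigeonhole, and those sum to 19. So 10.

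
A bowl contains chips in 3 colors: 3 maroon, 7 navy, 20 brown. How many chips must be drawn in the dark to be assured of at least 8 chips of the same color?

18

In the worst case we take at most 7 of each color, but all 3 maroon (fewer than 7), giving 3 + 7 + 7 = 17.
One more chip then forces some color to 8, so 17 + 1 = 18.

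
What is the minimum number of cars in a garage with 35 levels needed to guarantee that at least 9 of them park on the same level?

There are 35 levels acting as pigeonholes.
With 35 × 8 = 280 cars we could place exactly 8 in each, with no class reaching 9.
One more forces some class to hold 9, so 280 + 1 = 281.

281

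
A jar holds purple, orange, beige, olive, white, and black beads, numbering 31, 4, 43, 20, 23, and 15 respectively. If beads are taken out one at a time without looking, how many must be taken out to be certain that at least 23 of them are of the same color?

Treat the 6 colors as pigeonholes.
In the worst case we take at most 22 of each color, but all 4 orange, all 20 olive, and all 15 black (fewer than 22), giving 22 + 4 + 22 + 20 + 22 + 15 = 105.
One more bead then forces some color to 23, so 105 + 1 = 106.

106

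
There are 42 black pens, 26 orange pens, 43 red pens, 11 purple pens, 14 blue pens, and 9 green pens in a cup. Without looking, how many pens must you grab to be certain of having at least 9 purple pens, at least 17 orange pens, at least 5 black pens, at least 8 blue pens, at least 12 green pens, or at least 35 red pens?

79

The worst case stops just short of every target: 4 black, 16 orange, 34 red, 8 purple, 7 blue, all 9 green — 4 + 16 + 34 + 8 + 7 + 9 = 78 pens.
One more pen must push some ink color to its target, so 78 + 1 = 79.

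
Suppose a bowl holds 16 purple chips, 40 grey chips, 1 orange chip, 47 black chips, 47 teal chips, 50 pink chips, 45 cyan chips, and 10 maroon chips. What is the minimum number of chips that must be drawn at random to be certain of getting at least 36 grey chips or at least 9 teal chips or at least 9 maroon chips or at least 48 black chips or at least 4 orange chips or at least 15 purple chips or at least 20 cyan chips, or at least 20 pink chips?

The worst case stops just short of every target: 14 purple, 35 grey, all 1 orange, 47 black, 8 teal, 19 pink, 19 cyan, 8 maroon — 14 + 35 + 1 + 47 + 8 + 19 + 19 + 8 = 151 chips.
One more chip must push some color to its target, so 151 + 1 = 152.

152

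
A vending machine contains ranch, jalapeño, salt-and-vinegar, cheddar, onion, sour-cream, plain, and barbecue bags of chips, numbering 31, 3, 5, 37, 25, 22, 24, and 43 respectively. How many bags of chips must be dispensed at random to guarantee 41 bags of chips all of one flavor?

188

In the worst case we take at most 40 of each flavor, but all 31 ranch, all 3 jalapeño, all 5 salt-and-vinegar, all 37 cheddar, all 25 onion, all 22 sour-cream, and all 24 plain (fewer than 40), giving 31 + 3 + 5 + 37 + 25 + 22 + 24 + 40 = 187.
One more bag of chips then forces some flavor to 41, so 187 + 1 = 188.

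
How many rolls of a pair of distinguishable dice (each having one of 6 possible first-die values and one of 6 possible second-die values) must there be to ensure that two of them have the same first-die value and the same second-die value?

There are 6 × 6 = 36 (first-die value, second-die value) combinations acting as pigeonholes.
With 36 rolls of a pair of distinguishable dice we could place one in each, avoiding any repeat.
One more forces some (first-die value, second-die value) pair to hold 2, so 36 + 1 = 37.

37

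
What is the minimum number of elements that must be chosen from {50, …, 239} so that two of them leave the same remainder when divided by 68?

69

Group the integers by remainder mod 68; there are 68 residue classes, each nonempty in this range.
Choosing one from each class (68 integers) avoids any shared remainder.
One more choice must repeat a class, so two differ by a multiple of 68. Hence 68 + 1 = 69.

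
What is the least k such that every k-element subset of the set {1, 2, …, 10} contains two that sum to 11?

6

Partition {1, …, 10} into 5 pairs: {1,10}, {2,9}, …, {5,6}.
Choosing 5 integers — say the integers 1 through 5 — takes one from each pair and avoids the property.
Choosing 6 forces two into the same pair by pigeonhole, and those sum to 11. So 6.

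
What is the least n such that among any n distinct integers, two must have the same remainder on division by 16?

17

Two integers differ by a multiple of 16 exactly when they share a remainder mod 16.
There are 16 residue classes mod 16, so 16 integers can all lie in distinct classes.
One more integer must repeat a residue, giving a difference divisible by 16. So n = 16 + 1 = 17.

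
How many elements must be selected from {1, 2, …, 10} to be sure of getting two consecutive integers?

6

Partition {1, …, 10} into 5 pairs: {1,2}, {3,4}, …, {9,10}.
Choosing 5 integers — say the 5 even numbers 2, 4, …, 10 — takes one from each pair and avoids the property.
Choosing 6 forces two into the same pair by pigeonhole, and those are consecutive. So 6.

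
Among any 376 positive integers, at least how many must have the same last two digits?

4

The 376 positive integers fall into 100 possible two-digit endings.
If each of the 100 possible two-digit endings held at most 3, the total would be at most 100 × 3 = 300 < 376, a contradiction.
So at least one holds ⌈376/100⌉ = 4.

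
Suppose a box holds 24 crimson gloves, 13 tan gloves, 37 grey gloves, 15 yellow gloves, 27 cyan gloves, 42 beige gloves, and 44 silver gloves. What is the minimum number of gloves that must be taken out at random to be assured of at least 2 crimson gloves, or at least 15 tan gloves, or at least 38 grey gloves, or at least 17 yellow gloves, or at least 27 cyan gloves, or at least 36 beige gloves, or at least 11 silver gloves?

The worst case stops just short of every target: 1 crimson, all 13 tan, 37 grey, all 15 yellow, 26 cyan, 35 beige, 10 silver — 1 + 13 + 37 + 15 + 26 + 35 + 10 = 137 gloves.
One more glove must push some color to its target, so 137 + 1 = 138.

138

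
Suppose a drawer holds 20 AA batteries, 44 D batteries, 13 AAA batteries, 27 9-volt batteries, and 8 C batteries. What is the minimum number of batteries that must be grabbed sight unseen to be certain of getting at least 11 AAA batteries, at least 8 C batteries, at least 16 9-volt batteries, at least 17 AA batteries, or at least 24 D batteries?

72

The worst case stops just short of every target: 16 AA, 23 D, 10 AAA, 15 9-volt, 7 C — 16 + 23 + 10 + 15 + 7 = 71 batteries.
One more battery must push some type to its target, so 71 + 1 = 72.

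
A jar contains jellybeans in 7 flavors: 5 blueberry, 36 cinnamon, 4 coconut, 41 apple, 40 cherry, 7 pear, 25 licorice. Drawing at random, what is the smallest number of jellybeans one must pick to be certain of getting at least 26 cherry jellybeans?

144

The worst case draws every non-cherry jellybean first: 5 + 36 + 4 + 41 + 7 + 25 = 118.
The next 26 draws are then forced to be cherry, giving 118 + 26 = 144.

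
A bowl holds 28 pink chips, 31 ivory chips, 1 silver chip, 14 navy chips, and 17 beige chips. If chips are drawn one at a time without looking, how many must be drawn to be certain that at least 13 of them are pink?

76

To avoid pink chips as long as possible, exhaust the other 4 colors first.
The worst case draws every non-pink chip first: 31 + 1 + 14 + 17 = 63.
The next 13 draws are then forced to be pink, giving 63 + 13 = 76.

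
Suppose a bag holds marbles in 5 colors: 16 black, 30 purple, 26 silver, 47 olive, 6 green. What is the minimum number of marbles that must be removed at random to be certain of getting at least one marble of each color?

The hardest color to obtain is green: we could draw every other marble first — 125 − 6 = 119 marbles — without a single green one.
The next draw must be green, so 119 + 1 = 120.

120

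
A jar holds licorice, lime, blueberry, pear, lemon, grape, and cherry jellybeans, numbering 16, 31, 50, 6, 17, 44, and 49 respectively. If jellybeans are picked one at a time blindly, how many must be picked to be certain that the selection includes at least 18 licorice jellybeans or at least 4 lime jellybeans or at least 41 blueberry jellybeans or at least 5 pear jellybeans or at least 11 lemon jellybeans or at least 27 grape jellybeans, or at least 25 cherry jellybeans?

The worst case stops just short of every target: all 16 licorice, 3 lime, 40 blueberry, 4 pear, 10 lemon, 26 grape, 24 cherry — 16 + 3 + 40 + 4 + 10 + 26 + 24 = 123 jellybeans.
One more jellybean must push some flavor to its target, so 123 + 1 = 124.

124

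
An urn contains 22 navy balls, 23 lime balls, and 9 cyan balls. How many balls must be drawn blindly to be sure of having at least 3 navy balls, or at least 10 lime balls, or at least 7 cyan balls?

Each of the 3 colors has its own threshold; avoid all of them simultaneously.
The worst case stops just short of every target: 2 navy, 9 lime, 6 cyan — 2 + 9 + 6 = 17 balls.
One more ball must push some color to its target, so 17 + 1 = 18.

18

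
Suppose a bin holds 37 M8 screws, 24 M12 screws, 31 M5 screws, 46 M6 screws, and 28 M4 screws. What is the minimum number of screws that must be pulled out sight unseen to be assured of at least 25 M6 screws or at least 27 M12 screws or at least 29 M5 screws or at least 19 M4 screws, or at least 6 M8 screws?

100

Each of the 5 sizes has its own threshold; avoid all of them simultaneously.
The worst case stops just short of every target: 5 M8, all 24 M12, 28 M5, 24 M6, 18 M4 — 5 + 24 + 28 + 24 + 18 = 99 screws.
One more screw must push some size to its target, so 99 + 1 = 100.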